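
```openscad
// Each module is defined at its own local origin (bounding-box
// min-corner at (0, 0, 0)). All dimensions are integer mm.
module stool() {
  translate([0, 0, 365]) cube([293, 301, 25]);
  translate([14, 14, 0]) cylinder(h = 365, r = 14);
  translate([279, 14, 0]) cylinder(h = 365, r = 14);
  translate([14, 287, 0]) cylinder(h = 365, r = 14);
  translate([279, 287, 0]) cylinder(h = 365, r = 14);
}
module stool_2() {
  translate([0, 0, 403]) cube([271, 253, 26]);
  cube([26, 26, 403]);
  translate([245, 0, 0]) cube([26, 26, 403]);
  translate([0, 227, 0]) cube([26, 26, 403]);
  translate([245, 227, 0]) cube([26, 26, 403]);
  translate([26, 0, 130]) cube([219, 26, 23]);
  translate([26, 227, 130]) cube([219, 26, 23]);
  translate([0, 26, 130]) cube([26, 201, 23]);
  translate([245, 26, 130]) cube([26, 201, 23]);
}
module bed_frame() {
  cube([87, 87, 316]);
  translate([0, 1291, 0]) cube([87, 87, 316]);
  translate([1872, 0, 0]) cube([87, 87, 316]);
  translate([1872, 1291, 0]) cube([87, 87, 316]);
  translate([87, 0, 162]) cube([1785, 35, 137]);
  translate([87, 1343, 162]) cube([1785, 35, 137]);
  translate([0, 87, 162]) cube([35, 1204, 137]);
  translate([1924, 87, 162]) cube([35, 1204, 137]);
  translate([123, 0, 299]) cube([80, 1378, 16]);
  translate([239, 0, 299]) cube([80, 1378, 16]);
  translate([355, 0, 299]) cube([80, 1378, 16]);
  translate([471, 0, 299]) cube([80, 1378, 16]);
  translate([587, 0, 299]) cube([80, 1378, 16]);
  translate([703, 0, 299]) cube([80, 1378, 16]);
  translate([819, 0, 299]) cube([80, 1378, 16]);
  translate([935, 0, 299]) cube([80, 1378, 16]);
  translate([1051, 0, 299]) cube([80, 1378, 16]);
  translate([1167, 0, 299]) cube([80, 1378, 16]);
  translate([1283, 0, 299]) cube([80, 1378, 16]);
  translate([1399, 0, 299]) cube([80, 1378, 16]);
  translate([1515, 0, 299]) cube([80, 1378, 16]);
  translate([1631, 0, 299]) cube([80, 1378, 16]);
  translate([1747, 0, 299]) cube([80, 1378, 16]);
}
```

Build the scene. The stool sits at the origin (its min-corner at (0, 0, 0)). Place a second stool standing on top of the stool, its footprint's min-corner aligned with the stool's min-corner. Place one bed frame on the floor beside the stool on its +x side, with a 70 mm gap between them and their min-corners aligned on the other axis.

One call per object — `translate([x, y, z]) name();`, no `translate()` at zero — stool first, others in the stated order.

stool();
translate([0, 0, 390]) stool_2();
translate([363, 0, 0]) bed_frame();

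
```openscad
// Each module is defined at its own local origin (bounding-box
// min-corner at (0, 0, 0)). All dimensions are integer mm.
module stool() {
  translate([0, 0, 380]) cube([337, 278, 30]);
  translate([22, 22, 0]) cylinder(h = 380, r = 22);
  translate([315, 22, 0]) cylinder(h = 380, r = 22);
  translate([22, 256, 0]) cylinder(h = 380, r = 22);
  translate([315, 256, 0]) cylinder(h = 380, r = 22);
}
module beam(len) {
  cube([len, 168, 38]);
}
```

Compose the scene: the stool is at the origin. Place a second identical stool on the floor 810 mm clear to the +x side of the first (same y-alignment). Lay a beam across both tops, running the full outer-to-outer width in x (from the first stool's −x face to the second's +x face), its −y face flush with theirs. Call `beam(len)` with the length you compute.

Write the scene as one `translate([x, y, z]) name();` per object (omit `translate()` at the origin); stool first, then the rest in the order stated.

stool();
translate([1147, 0, 0]) stool();
translate([0, 0, 410]) beam(1484);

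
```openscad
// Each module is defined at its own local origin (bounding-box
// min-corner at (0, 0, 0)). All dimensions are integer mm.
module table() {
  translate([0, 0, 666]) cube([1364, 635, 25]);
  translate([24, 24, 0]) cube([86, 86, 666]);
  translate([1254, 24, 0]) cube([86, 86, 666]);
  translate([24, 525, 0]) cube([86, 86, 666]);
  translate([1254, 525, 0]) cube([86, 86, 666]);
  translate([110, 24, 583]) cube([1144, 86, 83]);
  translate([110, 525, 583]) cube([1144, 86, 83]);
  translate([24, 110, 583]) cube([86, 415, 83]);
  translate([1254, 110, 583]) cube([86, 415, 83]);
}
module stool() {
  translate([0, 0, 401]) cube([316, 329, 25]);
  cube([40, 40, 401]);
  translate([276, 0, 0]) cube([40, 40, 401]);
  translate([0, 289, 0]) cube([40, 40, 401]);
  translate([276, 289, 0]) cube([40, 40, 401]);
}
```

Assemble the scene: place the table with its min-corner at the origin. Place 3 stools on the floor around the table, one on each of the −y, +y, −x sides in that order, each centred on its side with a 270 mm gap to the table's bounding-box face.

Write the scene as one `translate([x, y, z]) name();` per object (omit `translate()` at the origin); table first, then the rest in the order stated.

table();
translate([524, -599, 0]) stool();
translate([524, 905, 0]) stool();
translate([-586, 153, 0]) stool();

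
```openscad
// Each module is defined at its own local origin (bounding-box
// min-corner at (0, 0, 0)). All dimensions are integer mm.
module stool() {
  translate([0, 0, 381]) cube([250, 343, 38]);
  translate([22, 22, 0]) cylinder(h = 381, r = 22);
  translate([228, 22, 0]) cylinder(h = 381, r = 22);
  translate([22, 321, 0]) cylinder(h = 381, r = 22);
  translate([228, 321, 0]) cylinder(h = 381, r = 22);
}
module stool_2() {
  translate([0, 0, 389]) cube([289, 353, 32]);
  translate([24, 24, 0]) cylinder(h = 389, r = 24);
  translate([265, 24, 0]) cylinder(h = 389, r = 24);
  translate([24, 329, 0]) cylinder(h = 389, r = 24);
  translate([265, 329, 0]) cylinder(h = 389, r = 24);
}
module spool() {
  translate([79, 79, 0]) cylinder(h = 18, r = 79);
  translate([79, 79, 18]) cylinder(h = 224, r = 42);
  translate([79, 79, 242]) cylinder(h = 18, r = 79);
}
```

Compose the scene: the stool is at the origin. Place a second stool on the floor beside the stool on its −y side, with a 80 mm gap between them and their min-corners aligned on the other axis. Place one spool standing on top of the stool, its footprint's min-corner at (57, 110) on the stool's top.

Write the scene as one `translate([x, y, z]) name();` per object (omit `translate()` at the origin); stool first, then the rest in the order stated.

stool();
translate([0, -433, 0]) stool_2();
translate([57, 110, 419]) spool();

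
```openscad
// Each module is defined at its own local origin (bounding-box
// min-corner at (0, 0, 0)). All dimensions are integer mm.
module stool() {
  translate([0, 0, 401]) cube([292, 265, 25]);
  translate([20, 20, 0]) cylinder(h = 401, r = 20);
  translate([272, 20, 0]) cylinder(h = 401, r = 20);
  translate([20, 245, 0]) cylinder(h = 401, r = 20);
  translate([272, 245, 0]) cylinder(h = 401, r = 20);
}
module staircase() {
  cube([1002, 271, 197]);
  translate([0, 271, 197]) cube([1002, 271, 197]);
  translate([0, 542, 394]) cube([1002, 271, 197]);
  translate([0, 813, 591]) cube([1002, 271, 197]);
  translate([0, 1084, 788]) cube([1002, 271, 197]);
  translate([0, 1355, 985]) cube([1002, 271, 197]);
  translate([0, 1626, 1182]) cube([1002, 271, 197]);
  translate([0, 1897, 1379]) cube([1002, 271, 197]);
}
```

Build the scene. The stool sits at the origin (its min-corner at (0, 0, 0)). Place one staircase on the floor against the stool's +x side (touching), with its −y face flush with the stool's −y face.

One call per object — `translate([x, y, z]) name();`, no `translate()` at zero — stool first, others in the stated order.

stool();
translate([292, 0, 0]) staircase();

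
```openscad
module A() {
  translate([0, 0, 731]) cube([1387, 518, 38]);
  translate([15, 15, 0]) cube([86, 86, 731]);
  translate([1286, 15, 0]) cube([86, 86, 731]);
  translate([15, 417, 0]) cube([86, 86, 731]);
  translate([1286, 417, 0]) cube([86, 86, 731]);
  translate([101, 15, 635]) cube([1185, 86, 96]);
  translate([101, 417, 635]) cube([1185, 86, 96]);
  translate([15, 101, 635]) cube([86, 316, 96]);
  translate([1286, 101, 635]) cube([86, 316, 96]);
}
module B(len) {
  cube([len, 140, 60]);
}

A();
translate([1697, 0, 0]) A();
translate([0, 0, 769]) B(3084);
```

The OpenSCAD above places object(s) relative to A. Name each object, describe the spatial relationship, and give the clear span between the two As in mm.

Second table starts at x = 1697; first ends at x = 1387; clear span = 1697 − 1387 = 310 mm.

A is a table. B is a beam. A beam spans the tops of two tables. The clear span between the two tables is 310 mm.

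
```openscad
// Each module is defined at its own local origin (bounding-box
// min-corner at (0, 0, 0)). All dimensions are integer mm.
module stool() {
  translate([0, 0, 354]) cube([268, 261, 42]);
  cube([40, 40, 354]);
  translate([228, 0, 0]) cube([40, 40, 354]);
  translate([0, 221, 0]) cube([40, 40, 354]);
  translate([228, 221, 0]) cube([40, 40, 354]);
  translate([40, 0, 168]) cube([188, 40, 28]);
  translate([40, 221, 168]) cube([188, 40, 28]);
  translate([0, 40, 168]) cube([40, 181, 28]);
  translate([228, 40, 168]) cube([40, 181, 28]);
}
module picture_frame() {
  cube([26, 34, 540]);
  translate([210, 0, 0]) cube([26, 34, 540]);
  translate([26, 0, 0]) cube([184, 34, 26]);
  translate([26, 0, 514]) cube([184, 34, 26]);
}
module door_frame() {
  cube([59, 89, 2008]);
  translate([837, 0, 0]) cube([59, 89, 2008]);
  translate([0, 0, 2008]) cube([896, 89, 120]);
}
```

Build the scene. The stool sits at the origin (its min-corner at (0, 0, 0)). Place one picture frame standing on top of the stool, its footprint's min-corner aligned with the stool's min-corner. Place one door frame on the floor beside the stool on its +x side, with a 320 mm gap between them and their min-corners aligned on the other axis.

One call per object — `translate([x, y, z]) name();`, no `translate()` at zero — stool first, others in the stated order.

stool();
translate([0, 0, 396]) picture_frame();
translate([588, 0, 0]) door_frame();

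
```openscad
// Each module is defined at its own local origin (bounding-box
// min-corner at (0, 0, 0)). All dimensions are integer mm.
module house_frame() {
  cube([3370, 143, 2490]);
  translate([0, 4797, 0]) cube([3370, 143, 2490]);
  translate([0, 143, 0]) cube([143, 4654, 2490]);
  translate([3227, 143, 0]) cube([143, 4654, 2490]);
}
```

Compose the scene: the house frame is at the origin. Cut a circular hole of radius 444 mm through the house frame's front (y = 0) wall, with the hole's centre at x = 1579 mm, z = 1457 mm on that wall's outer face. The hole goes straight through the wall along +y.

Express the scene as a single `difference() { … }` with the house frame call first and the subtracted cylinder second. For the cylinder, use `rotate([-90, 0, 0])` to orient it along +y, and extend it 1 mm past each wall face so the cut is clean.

difference() {
  house_frame();
  translate([1579, -1, 1457]) rotate([-90, 0, 0]) cylinder(h = 145, r = 444);
}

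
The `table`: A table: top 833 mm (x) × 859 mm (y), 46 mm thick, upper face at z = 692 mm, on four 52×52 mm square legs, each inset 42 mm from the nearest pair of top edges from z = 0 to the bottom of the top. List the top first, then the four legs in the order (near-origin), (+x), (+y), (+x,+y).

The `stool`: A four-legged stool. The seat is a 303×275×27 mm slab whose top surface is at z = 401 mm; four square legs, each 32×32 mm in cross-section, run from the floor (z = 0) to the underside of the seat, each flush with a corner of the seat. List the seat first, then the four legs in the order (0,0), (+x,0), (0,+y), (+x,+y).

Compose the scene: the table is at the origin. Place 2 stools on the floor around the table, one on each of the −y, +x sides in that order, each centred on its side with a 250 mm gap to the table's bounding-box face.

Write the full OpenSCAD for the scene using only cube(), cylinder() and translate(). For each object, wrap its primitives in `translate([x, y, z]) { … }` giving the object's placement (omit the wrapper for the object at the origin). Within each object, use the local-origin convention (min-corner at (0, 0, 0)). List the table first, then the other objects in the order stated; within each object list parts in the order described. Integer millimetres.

translate([0, 0, 646]) cube([833, 859, 46]);
translate([42, 42, 0]) cube([52, 52, 646]);
translate([739, 42, 0]) cube([52, 52, 646]);
translate([42, 765, 0]) cube([52, 52, 646]);
translate([739, 765, 0]) cube([52, 52, 646]);
translate([265, -525, 0]) {
  translate([0, 0, 374]) cube([303, 275, 27]);
  cube([32, 32, 374]);
  translate([271, 0, 0]) cube([32, 32, 374]);
  translate([0, 243, 0]) cube([32, 32, 374]);
  translate([271, 243, 0]) cube([32, 32, 374]);
}
translate([1083, 292, 0]) {
  translate([0, 0, 374]) cube([303, 275, 27]);
  cube([32, 32, 374]);
  translate([271, 0, 0]) cube([32, 32, 374]);
  translate([0, 243, 0]) cube([32, 32, 374]);
  translate([271, 243, 0]) cube([32, 32, 374]);
}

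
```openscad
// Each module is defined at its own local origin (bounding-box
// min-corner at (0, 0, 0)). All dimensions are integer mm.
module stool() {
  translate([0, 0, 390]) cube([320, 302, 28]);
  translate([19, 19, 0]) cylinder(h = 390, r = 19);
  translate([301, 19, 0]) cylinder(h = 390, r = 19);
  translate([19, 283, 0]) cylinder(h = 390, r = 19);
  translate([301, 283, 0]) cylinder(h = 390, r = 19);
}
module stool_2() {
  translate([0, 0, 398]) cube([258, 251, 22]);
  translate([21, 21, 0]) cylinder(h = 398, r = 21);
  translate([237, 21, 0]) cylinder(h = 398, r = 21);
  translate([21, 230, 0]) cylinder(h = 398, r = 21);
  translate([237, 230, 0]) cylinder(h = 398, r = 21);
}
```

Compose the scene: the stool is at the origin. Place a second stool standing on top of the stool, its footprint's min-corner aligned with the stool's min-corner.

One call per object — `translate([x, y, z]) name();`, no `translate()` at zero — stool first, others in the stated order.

stool();
translate([0, 0, 418]) stool_2();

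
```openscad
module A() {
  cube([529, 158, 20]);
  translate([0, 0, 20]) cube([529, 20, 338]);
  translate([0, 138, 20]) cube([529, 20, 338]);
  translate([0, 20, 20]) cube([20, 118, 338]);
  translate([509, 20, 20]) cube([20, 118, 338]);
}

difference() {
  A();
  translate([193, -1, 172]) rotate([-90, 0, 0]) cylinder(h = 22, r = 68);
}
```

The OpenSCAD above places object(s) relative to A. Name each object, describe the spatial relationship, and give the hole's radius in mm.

A is an open box. The open box has a circular hole through its front wall. The hole's radius is 68 mm.

The subtracted cylinder has r = 68 mm.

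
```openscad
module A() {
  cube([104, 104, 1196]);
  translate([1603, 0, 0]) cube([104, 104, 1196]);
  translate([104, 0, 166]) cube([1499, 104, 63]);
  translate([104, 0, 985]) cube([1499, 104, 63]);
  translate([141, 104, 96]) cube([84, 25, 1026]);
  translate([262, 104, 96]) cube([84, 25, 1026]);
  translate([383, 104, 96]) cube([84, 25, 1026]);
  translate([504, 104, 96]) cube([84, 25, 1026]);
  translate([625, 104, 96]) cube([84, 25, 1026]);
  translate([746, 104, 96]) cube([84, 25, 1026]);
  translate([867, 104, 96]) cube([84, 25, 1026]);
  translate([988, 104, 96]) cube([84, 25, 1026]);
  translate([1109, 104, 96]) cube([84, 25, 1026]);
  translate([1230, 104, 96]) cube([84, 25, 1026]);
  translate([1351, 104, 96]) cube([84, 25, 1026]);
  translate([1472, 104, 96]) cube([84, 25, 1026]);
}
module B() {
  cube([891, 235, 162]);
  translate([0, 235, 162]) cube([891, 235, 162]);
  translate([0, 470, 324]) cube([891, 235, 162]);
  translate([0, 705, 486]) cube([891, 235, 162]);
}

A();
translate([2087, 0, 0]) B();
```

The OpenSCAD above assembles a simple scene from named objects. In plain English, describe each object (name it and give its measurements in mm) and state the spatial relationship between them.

A is a fence section. Two 104×104 mm posts, 1196 mm tall, stand on the floor with a clear span of 1499 mm between their inner faces. Two horizontal rails of 104×63 mm section span the gap between the posts with their undersides at z = 166 mm and z = 985 mm, flush with the posts' −y face. 12 pickets, each 84 mm wide, 25 mm thick and 1026 mm tall, are fixed to the +y face of the rails with their bottoms at z = 96 mm, evenly spaced across the span with equal gaps (rounded down to the nearest mm) at the −x end and between each pair — any rounding remainder accumulates at the +x end.

B is a straight staircase of 4 solid steps. Each step is 891 mm wide (x), 235 mm deep (y, the going) and 162 mm tall (the rise). The first step rests on the floor; each subsequent step sits one going further in +y and one rise higher in +z, directly behind and above the previous step with no overlap.

The staircase is on the floor beside the fence section on its +x side.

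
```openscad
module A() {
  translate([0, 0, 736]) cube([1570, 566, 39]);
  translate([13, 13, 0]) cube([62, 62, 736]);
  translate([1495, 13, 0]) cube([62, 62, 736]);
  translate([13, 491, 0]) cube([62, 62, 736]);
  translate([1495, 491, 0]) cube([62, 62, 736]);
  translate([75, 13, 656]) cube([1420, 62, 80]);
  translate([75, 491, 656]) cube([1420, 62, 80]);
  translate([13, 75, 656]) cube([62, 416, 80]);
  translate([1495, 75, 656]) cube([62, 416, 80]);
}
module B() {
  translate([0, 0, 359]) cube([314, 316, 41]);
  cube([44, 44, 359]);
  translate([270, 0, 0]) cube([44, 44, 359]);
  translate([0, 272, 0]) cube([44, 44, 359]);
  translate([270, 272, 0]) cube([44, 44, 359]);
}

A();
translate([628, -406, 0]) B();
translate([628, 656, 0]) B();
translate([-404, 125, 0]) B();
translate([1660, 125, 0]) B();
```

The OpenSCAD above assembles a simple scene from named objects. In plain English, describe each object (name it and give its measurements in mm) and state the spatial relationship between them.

A is a rectangular dining table. The top is 1570×566×39 mm with its upper surface at z = 775 mm. It stands on four 62×62 mm square legs, each inset 13 mm from the nearest pair of top edges, running from the floor to the underside of the top. Four apron rails, 62 mm thick and 80 mm tall, run between adjacent legs with their top edges flush with the underside of the top and their outer faces flush with the legs' outer faces.

B is a simple wooden stool: a rectangular seat 314 mm (x) by 316 mm (y), 41 mm thick, top face at z = 400 mm, on four square legs, each 44×44 mm in cross-section. The legs rest on z = 0, each flush with a corner of the seat.

Four stools sit around the table at the −y, +y, −x, +x sides.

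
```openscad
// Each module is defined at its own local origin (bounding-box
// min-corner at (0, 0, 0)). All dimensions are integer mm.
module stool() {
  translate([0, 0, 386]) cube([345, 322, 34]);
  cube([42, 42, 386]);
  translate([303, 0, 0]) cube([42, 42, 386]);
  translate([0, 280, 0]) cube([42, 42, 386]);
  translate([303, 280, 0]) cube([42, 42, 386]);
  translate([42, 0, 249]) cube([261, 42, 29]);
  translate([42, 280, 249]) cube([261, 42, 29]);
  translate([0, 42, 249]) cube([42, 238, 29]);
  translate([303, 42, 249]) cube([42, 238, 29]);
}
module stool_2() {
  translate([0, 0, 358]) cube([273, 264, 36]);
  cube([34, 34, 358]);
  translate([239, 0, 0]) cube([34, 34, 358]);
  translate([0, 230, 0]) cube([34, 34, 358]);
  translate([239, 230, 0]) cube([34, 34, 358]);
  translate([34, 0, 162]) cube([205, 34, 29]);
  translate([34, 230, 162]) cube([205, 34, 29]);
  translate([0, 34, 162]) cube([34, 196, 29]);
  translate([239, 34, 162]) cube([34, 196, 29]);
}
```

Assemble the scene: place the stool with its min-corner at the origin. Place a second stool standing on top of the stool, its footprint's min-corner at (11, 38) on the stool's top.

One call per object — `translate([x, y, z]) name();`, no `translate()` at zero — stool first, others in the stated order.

stool();
translate([11, 38, 420]) stool_2();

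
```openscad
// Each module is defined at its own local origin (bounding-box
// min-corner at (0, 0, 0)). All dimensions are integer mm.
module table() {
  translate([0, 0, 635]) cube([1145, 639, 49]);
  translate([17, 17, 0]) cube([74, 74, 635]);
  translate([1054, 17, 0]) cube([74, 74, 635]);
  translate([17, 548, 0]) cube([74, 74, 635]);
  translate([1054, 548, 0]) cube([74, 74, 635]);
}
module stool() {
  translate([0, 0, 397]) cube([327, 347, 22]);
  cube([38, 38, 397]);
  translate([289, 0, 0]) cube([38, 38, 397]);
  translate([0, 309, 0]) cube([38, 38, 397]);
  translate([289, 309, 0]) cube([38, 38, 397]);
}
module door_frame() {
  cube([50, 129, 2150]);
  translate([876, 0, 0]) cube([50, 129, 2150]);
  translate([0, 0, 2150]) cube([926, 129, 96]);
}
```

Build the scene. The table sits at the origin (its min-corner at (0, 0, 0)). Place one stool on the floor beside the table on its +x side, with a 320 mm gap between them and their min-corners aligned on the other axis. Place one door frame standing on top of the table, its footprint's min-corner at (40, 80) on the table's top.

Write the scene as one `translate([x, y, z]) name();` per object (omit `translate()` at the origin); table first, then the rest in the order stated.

table();
translate([1465, 0, 0]) stool();
translate([40, 80, 684]) door_frame();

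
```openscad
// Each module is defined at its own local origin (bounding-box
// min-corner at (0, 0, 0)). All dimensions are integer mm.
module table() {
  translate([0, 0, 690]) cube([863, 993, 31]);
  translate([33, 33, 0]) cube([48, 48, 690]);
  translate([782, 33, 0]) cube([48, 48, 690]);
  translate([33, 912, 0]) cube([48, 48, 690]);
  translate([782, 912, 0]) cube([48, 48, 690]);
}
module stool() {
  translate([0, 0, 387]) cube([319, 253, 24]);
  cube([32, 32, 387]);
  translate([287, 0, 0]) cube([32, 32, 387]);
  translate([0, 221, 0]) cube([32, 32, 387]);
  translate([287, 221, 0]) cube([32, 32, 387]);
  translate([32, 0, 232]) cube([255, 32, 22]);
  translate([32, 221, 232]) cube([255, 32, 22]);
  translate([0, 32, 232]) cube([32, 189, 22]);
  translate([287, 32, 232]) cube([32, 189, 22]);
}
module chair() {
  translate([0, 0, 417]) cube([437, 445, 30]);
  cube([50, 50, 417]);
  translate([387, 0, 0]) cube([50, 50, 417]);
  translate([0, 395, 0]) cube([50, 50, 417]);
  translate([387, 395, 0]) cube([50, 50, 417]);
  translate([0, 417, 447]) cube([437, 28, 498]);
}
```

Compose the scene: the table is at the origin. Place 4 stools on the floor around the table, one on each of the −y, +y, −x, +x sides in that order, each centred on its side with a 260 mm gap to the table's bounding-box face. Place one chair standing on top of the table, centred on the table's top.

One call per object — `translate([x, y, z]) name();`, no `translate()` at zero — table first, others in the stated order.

table();
translate([272, -513, 0]) stool();
translate([272, 1253, 0]) stool();
translate([-579, 370, 0]) stool();
translate([1123, 370, 0]) stool();
translate([213, 274, 721]) chair();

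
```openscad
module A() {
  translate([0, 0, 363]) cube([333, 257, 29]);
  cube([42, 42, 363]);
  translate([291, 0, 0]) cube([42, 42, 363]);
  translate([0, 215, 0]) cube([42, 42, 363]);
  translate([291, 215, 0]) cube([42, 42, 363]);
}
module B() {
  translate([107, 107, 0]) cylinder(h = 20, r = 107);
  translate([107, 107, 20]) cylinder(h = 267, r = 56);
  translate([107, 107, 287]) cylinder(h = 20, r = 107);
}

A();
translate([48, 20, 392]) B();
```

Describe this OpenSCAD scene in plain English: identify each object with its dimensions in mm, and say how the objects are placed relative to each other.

A is a simple wooden stool: a rectangular seat 333 mm (x) by 257 mm (y), 29 mm thick, top face at z = 392 mm, on four square legs, each 42×42 mm in cross-section. The legs rest on z = 0, each flush with a corner of the seat.

B is a spool: two coaxial disc flanges of radius 107 mm and thickness 20 mm, joined by a core cylinder of radius 56 mm and height 267 mm. The lower flange rests on z = 0 and the three cylinders share a vertical axis.

The spool is on top of the stool.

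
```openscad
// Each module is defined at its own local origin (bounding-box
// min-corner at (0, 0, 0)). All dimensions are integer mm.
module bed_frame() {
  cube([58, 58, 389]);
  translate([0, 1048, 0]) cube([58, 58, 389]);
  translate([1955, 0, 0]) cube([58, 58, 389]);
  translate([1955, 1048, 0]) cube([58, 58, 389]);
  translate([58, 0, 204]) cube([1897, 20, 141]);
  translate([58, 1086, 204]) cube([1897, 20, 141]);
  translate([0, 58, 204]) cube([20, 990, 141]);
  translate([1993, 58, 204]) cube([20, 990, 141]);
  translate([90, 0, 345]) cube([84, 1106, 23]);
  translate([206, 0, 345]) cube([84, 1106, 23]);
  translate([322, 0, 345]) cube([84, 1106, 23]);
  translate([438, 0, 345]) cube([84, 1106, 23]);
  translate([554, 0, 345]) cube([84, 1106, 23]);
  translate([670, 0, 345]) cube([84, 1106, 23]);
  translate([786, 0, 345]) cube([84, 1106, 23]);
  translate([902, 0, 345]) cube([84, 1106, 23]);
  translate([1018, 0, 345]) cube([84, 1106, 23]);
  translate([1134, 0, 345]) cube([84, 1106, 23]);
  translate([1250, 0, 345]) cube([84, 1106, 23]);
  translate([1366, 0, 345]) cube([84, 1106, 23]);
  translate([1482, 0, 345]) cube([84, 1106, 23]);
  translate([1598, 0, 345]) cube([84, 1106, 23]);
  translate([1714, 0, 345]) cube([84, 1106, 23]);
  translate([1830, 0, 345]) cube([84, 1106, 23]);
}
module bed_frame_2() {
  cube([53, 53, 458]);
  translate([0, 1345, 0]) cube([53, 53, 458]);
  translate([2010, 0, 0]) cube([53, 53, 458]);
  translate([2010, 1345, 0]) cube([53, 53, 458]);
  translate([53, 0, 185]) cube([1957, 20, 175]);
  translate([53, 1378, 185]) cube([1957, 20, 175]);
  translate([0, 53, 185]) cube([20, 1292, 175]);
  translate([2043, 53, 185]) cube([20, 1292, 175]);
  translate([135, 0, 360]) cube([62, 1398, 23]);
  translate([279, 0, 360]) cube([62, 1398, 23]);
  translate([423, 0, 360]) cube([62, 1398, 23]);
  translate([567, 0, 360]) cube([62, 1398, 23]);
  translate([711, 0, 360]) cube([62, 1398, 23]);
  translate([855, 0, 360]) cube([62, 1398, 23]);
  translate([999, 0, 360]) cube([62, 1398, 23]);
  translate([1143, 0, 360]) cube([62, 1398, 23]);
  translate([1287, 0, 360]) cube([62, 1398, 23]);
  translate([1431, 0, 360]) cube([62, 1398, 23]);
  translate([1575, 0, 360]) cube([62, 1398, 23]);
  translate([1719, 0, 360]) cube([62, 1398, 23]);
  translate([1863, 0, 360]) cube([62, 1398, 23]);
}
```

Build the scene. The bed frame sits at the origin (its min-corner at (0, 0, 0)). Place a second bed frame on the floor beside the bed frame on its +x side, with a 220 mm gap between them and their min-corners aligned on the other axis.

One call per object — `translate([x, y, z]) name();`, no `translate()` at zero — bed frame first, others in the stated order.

bed_frame();
translate([2233, 0, 0]) bed_frame_2();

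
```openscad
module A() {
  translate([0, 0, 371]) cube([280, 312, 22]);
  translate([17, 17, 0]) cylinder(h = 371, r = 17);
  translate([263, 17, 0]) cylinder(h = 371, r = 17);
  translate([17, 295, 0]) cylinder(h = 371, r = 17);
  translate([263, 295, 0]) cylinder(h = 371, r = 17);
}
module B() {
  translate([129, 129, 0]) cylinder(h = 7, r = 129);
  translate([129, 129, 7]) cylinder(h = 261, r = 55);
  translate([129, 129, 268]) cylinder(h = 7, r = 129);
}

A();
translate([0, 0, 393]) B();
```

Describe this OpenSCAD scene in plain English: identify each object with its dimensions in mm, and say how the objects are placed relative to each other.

A is a four-legged stool. The seat is 280×312 mm, 22 mm thick, top at z = 393 mm. It stands on four round legs, each 34 mm in diameter, from z = 0 to the seat underside, each leg's axis is inset half a diameter from the nearest pair of seat edges (so the leg's bounding box is flush with the corner).

B is a spool: two coaxial disc flanges of radius 129 mm and thickness 7 mm, joined by a core cylinder of radius 55 mm and height 261 mm. The lower flange rests on z = 0 and the three cylinders share a vertical axis.

The spool is on top of the stool.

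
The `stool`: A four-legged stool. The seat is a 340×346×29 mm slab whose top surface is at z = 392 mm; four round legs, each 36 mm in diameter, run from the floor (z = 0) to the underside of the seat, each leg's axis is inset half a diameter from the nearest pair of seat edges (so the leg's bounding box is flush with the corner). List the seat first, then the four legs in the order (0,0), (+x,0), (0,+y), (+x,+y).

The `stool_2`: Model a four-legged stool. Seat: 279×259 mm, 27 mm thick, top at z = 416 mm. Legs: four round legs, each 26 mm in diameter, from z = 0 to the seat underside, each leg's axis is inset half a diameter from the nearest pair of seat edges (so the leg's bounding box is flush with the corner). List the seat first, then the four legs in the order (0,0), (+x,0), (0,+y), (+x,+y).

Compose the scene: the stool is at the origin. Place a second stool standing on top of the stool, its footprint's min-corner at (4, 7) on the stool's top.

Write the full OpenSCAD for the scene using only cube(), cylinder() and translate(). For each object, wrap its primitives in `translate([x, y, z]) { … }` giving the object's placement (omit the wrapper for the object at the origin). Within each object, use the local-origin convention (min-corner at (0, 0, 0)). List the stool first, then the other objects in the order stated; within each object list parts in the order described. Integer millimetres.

translate([0, 0, 363]) cube([340, 346, 29]);
translate([18, 18, 0]) cylinder(h = 363, r = 18);
translate([322, 18, 0]) cylinder(h = 363, r = 18);
translate([18, 328, 0]) cylinder(h = 363, r = 18);
translate([322, 328, 0]) cylinder(h = 363, r = 18);
translate([4, 7, 392]) {
  translate([0, 0, 389]) cube([279, 259, 27]);
  translate([13, 13, 0]) cylinder(h = 389, r = 13);
  translate([266, 13, 0]) cylinder(h = 389, r = 13);
  translate([13, 246, 0]) cylinder(h = 389, r = 13);
  translate([266, 246, 0]) cylinder(h = 389, r = 13);
}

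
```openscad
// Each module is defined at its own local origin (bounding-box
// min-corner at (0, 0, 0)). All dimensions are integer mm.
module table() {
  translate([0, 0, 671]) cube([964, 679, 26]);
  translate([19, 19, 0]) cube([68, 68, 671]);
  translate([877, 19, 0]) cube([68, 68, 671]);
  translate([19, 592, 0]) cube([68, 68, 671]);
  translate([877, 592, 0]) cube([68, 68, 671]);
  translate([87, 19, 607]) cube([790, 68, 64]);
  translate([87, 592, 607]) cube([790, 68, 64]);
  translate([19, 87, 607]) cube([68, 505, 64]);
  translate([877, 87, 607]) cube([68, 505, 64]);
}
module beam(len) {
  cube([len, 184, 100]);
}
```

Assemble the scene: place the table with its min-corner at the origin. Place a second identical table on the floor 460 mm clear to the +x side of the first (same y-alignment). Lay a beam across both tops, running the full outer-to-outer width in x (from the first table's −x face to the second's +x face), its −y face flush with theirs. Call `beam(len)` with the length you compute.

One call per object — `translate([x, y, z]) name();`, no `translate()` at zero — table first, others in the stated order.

table();
translate([1424, 0, 0]) table();
translate([0, 0, 697]) beam(2388);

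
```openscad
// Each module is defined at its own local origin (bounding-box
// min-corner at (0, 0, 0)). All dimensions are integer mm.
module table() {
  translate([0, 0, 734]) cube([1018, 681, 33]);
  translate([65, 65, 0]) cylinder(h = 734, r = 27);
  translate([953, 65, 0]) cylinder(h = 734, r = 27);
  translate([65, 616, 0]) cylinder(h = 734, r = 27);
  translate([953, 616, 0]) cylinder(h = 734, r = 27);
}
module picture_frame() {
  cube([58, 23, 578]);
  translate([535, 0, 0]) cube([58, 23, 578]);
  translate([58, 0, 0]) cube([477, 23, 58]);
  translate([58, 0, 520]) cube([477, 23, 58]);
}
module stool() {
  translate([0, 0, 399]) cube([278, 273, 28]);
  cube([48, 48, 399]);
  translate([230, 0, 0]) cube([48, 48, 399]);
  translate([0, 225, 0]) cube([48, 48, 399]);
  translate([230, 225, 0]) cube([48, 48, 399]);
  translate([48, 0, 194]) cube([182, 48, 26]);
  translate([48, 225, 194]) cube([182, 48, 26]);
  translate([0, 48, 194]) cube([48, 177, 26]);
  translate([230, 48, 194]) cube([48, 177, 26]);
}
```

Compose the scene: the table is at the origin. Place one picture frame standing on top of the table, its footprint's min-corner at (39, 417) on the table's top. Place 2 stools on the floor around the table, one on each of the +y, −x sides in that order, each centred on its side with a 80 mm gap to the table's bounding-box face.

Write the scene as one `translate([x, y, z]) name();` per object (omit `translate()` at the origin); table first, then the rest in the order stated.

table();
translate([39, 417, 767]) picture_frame();
translate([370, 761, 0]) stool();
translate([-358, 204, 0]) stool();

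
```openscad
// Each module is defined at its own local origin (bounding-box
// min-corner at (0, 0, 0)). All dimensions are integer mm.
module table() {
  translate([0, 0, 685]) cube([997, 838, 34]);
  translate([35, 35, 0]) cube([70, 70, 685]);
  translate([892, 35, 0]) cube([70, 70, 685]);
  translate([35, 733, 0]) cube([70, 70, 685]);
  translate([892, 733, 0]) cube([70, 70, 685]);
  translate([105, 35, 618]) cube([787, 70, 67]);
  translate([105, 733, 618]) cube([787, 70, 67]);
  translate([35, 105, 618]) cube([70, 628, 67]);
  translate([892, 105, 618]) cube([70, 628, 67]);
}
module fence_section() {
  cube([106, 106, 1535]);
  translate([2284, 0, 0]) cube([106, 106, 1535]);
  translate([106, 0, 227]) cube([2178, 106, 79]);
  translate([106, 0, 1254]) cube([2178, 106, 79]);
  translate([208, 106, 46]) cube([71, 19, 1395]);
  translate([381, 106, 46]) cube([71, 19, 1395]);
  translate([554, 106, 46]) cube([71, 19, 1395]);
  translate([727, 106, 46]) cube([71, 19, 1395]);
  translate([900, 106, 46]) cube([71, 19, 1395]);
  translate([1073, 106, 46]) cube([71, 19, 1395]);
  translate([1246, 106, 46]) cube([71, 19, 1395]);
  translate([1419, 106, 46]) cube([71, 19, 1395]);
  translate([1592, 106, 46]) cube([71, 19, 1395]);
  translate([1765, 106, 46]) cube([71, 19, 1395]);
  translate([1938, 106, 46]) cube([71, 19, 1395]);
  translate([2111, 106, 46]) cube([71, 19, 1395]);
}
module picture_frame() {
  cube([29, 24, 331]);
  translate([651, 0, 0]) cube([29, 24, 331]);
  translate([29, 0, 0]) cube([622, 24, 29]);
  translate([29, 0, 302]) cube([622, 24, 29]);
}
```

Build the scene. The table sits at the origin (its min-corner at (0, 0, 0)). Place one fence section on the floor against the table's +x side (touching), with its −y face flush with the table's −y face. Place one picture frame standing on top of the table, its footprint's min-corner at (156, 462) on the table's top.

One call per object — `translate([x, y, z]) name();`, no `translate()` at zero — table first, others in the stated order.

table();
translate([997, 0, 0]) fence_section();
translate([156, 462, 719]) picture_frame();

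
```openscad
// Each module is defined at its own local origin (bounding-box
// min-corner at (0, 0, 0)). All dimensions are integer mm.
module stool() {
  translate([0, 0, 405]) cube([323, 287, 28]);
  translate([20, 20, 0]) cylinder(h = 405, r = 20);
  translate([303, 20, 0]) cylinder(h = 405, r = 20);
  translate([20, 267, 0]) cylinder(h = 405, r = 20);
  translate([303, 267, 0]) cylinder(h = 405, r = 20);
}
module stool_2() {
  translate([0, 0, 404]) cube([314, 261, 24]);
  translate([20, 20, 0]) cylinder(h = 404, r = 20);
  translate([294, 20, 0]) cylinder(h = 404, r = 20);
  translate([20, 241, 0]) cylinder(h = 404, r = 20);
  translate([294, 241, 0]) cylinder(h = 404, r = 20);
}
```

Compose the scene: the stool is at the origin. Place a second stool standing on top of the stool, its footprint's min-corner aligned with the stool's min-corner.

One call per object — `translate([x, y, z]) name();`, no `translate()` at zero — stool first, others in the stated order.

stool();
translate([0, 0, 433]) stool_2();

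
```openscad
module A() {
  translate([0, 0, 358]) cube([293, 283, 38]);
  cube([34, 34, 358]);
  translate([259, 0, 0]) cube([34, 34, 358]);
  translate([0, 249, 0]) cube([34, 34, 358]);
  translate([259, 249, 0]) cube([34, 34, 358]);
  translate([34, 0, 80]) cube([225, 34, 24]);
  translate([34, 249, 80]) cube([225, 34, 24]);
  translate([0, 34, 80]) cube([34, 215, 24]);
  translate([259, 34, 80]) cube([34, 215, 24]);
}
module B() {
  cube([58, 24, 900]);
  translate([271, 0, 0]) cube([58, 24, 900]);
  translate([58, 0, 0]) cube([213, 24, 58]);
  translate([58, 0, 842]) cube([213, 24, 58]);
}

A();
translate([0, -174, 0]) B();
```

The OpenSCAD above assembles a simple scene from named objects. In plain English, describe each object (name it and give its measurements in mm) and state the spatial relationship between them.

A is a simple wooden stool: a rectangular seat 293 mm (x) by 283 mm (y), 38 mm thick, top face at z = 396 mm, on four square legs, each 34×34 mm in cross-section. The legs rest on z = 0, each flush with a corner of the seat. Four stretchers, 34 mm wide and 24 mm tall, connect adjacent legs with their undersides at z = 80 mm, each running between the inner faces of the legs it joins and aligned with the legs' outer faces on the other axis.

B is a rectangular picture frame lying in the x–z plane (depth along y). The opening is 213 mm wide (x) by 784 mm tall (z), surrounded by a border 58 mm wide on all four sides. The frame is 24 mm deep and is made of two full-height vertical stiles with two horizontal rails fitted between them.

The picture frame is on the floor beside the stool on its −y side.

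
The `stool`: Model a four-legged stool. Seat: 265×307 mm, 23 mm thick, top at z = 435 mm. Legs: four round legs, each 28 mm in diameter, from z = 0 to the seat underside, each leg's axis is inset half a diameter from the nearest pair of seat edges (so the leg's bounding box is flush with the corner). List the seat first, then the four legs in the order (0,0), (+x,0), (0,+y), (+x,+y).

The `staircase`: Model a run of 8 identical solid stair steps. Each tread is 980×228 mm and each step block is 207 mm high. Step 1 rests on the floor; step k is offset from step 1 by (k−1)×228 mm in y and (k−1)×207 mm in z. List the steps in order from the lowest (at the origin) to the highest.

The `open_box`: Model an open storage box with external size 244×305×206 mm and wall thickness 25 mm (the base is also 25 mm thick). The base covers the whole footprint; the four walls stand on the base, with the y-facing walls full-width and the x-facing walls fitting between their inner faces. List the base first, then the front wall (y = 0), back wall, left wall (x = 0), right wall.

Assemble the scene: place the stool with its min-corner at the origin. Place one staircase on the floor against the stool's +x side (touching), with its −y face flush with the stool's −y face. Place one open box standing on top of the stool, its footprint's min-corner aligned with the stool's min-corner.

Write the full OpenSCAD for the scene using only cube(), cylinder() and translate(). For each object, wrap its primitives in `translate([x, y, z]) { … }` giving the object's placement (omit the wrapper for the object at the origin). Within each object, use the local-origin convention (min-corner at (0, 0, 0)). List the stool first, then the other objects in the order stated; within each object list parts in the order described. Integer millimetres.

translate([0, 0, 412]) cube([265, 307, 23]);
translate([14, 14, 0]) cylinder(h = 412, r = 14);
translate([251, 14, 0]) cylinder(h = 412, r = 14);
translate([14, 293, 0]) cylinder(h = 412, r = 14);
translate([251, 293, 0]) cylinder(h = 412, r = 14);
translate([265, 0, 0]) {
  cube([980, 228, 207]);
  translate([0, 228, 207]) cube([980, 228, 207]);
  translate([0, 456, 414]) cube([980, 228, 207]);
  translate([0, 684, 621]) cube([980, 228, 207]);
  translate([0, 912, 828]) cube([980, 228, 207]);
  translate([0, 1140, 1035]) cube([980, 228, 207]);
  translate([0, 1368, 1242]) cube([980, 228, 207]);
  translate([0, 1596, 1449]) cube([980, 228, 207]);
}
translate([0, 0, 435]) {
  cube([244, 305, 25]);
  translate([0, 0, 25]) cube([244, 25, 181]);
  translate([0, 280, 25]) cube([244, 25, 181]);
  translate([0, 25, 25]) cube([25, 255, 181]);
  translate([219, 25, 25]) cube([25, 255, 181]);
}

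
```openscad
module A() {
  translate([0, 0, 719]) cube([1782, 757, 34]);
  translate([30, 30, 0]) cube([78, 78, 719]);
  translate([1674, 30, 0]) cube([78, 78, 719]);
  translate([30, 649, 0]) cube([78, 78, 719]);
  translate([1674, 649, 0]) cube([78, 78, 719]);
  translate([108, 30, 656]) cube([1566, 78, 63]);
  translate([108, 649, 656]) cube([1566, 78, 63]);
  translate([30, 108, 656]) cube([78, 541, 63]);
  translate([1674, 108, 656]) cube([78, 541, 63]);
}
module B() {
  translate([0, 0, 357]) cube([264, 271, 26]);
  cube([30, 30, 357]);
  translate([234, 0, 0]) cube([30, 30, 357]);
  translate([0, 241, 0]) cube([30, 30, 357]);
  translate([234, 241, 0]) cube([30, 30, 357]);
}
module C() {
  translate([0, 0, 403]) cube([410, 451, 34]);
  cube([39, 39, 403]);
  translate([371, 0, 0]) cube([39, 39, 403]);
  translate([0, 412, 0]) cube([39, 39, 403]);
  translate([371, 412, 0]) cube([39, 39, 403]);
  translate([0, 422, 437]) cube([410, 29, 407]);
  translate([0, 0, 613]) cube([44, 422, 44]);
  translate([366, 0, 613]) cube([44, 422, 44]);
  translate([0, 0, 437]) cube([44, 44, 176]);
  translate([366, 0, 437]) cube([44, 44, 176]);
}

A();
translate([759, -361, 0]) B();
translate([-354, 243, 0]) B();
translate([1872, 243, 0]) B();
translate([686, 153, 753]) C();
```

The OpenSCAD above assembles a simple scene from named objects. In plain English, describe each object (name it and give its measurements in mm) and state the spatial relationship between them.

A is a rectangular dining table. The top is 1782×757×34 mm with its upper surface at z = 753 mm. It stands on four 78×78 mm square legs, each inset 30 mm from the nearest pair of top edges, running from the floor to the underside of the top. Four apron rails, 78 mm thick and 63 mm tall, run between adjacent legs with their top edges flush with the underside of the top and their outer faces flush with the legs' outer faces.

B is a four-legged stool. The seat is a 264×271×26 mm slab whose top surface is at z = 383 mm; four square legs, each 30×30 mm in cross-section, run from the floor (z = 0) to the underside of the seat, each flush with a corner of the seat.

C is a chair: 410×451 mm seat, 34 mm thick, top at z = 437 mm, on four 39 mm square corner legs flush with the seat edges. A 29 mm thick backrest slab spans the full seat width, extending 407 mm above the seat top, its back face flush with the seat's +y edge. Two armrests of 44×44 mm section run along each side from the seat's front edge to the front of the backrest, top faces 220 mm above the seat top and outer faces flush with the seat's x-edges; a 44×44 mm post under the front of each armrest stands on the seat at the front corner.

Three stools sit around the table at the −y, −x, +x sides. The chair is on top of the table, centred.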